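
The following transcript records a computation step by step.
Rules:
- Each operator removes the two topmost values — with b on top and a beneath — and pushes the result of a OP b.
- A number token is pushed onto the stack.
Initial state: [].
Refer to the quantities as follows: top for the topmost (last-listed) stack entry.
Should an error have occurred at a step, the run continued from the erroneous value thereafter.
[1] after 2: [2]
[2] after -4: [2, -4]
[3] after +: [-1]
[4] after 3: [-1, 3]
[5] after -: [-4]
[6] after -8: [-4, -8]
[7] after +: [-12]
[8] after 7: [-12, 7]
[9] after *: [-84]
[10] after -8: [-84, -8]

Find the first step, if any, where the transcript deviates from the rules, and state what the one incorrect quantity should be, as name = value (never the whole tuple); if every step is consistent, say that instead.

step 3, top = -2

1. push 2: top = 2 (agrees with the transcript)
2. push -4: top = -4 (matches)
3. 2 + -4 = -2 (first mismatch against the transcript)
Conclusion: step 3 carries the first error; the entry should be top = -2.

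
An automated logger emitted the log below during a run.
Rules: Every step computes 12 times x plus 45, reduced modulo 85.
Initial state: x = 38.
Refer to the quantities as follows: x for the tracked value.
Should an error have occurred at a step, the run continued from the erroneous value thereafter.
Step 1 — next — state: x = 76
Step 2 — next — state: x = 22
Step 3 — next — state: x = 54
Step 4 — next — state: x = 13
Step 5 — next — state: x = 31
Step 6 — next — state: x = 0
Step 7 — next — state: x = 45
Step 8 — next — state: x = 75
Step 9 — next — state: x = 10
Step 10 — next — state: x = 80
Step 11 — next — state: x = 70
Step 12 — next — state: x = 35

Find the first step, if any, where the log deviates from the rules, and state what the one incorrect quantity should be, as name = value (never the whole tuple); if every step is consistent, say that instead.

step 6, x = 77

1. x = (12*38 + 45) mod 85 = 76 (in agreement)
2. x = (12*76 + 45) mod 85 = 22 (verified)
3. x = (12*22 + 45) mod 85 = 54 (exactly as logged)
4. x = (12*54 + 45) mod 85 = 13 (in agreement)
5. x = (12*13 + 45) mod 85 = 31 (same as recorded)
6. x = (12*31 + 45) mod 85 = 77 (this is not what the log shows)
The audit stops at step 6: the recorded entry is wrong and should be x = 77.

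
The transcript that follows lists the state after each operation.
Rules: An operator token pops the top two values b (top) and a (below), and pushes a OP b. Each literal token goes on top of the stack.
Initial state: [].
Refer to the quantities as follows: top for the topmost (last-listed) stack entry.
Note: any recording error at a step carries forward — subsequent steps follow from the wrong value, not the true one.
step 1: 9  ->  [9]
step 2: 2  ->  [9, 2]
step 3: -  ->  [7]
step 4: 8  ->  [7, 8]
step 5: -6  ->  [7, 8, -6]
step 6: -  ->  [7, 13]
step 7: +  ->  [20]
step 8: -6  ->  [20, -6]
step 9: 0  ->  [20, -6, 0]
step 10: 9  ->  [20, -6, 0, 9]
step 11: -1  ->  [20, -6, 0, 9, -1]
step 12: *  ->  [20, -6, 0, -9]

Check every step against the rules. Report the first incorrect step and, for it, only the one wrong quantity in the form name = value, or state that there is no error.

step 6, top = 14

Step 1: push 9: top = 9 — checks out.
Step 2: push 2: top = 2 — consistent with the transcript.
Step 3: 9 - 2 = 7 — same as recorded.
Step 4: push 8: top = 8 — matches.
Step 5: push -6: top = -6 — matches.
Step 6: 8 - -6 = 14 — not what was recorded.
The earliest wrong entry is at step 6: it should read top = 14.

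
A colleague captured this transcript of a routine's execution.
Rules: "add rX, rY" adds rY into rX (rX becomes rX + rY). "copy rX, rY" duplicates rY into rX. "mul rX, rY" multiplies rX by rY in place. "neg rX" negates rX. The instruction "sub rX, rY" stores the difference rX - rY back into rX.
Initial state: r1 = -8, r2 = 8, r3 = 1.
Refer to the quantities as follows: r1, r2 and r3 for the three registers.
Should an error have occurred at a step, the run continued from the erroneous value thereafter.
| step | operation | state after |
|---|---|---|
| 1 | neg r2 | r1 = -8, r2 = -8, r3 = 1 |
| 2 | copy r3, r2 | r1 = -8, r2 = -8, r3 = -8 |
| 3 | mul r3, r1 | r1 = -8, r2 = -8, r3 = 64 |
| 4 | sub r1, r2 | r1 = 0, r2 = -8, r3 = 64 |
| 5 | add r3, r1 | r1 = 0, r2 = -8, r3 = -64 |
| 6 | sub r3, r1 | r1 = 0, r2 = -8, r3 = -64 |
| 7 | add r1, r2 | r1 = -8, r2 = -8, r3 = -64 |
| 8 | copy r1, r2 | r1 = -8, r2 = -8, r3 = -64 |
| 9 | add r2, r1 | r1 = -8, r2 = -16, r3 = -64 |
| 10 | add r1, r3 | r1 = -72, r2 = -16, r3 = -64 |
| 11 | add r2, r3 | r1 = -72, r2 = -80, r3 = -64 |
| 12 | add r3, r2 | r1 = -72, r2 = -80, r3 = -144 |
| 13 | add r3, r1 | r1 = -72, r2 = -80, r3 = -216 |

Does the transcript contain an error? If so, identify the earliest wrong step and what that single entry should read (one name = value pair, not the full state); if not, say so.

Recomputing the run from the initial state:
step 1: r1 = -8, r2 = -8, r3 = 1
step 2: r1 = -8, r2 = -8, r3 = -8
step 3: r1 = -8, r2 = -8, r3 = 64
step 4: r1 = 0, r2 = -8, r3 = 64
step 5: r1 = 0, r2 = -8, r3 = 64
step 6: r1 = 0, r2 = -8, r3 = 64
step 7: r1 = -8, r2 = -8, r3 = 64
step 8: r1 = -8, r2 = -8, r3 = 64
step 9: r1 = -8, r2 = -16, r3 = 64
step 10: r1 = 56, r2 = -16, r3 = 64
step 11: r1 = 56, r2 = 48, r3 = 64
step 12: r1 = 56, r2 = 48, r3 = 112
step 13: r1 = 56, r2 = 48, r3 = 168
The first disagreement with the transcript is at step 5, where the value should be r3 = 64.

step 5, r3 = 64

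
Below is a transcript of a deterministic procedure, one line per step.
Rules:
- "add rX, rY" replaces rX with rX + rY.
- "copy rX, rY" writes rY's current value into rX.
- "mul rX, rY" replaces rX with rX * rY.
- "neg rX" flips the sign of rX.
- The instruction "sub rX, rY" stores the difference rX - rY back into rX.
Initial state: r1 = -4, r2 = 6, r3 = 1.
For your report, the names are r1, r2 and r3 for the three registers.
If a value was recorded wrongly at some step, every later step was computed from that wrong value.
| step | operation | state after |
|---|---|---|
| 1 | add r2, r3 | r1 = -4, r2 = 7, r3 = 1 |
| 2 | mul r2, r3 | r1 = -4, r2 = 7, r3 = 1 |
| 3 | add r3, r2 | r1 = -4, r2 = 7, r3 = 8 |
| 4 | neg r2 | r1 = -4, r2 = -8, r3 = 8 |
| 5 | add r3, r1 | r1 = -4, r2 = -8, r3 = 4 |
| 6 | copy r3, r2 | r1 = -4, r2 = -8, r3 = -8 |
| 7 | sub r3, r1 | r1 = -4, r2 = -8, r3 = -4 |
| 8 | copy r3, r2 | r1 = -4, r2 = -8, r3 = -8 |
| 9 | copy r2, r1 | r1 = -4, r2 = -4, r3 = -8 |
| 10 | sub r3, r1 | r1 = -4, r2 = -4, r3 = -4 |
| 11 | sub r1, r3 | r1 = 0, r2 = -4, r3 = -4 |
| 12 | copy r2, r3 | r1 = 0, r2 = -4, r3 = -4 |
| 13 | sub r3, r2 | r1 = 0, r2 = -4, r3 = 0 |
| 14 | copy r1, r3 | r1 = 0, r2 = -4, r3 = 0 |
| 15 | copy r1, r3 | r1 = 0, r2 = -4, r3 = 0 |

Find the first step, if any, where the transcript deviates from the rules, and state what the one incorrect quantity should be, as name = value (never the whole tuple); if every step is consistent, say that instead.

step 4, r2 = -7

step 1: r2 = 6 + 1 = 7 -> matches
step 2: r2 = 7 * 1 = 7 -> exactly as logged
step 3: r3 = 1 + 7 = 8 -> consistent with the transcript
step 4: r2 = -(7) = -7 -> the entry is off here
The audit stops at step 4: the recorded entry is wrong and should be r2 = -7.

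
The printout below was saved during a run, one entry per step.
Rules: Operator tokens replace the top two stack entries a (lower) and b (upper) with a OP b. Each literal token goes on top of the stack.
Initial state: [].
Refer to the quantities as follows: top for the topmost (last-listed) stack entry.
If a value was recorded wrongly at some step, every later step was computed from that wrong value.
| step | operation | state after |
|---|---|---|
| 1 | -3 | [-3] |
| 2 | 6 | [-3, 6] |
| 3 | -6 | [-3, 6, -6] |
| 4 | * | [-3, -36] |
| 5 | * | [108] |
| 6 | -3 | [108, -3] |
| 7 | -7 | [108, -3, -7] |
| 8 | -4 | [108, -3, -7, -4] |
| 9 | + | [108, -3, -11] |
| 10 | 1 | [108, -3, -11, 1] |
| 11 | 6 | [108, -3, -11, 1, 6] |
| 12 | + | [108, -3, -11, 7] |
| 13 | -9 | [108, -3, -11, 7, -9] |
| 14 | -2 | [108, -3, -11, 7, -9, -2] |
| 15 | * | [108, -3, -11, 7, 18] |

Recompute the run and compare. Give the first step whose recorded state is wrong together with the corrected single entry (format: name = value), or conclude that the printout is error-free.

no error

1. push -3: top = -3 (no discrepancy)
2. push 6: top = 6 (exactly as logged)
3. push -6: top = -6 (checks out)
4. 6 * -6 = -36 (confirmed correct)
5. -3 * -36 = 108 (same as recorded)
6. push -3: top = -3 (same as recorded)
7. push -7: top = -7 (matches)
8. push -4: top = -4 (matches)
9. -7 + -4 = -11 (checks out)
10. push 1: top = 1 (consistent with the printout)
11. push 6: top = 6 (exactly as logged)
12. 1 + 6 = 7 (matches)
13. push -9: top = -9 (confirmed correct)
14. push -2: top = -2 (consistent with the printout)
15. -9 * -2 = 18 (no discrepancy)
Nothing is out of place; the run is error-free.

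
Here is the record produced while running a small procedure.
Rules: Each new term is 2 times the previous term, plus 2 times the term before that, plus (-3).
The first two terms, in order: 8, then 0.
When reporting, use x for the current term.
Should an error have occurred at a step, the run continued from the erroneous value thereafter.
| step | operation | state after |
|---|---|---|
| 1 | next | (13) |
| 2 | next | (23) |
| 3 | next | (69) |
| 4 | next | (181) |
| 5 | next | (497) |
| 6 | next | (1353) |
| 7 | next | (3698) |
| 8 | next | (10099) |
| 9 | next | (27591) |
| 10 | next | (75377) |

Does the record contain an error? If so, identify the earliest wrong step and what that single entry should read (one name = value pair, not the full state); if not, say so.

step 7, x = 3697

step 1: x = 2*(0) + (2)*(8) + (-3) = 13 -> agrees with the record
step 2: x = 2*(13) + (2)*(0) + (-3) = 23 -> confirmed correct
step 3: x = 2*(23) + (2)*(13) + (-3) = 69 -> exactly as logged
step 4: x = 2*(69) + (2)*(23) + (-3) = 181 -> same as recorded
step 5: x = 2*(181) + (2)*(69) + (-3) = 497 -> no discrepancy
step 6: x = 2*(497) + (2)*(181) + (-3) = 1353 -> consistent with the record
step 7: x = 2*(1353) + (2)*(497) + (-3) = 3697 -> the recorded entry deviates here
First incorrect step: 7; the correct value is x = 3697.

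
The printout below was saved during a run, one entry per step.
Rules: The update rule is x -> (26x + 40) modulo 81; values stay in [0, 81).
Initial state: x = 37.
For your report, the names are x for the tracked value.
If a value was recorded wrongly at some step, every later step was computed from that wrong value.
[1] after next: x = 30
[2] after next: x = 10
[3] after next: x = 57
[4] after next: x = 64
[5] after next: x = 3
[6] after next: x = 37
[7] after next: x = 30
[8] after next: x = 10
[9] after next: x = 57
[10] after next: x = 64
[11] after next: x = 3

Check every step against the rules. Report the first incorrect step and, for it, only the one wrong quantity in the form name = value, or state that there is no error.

no error

Step 1: x = (26*37 + 40) mod 81 = 30 — exactly as logged.
Step 2: x = (26*30 + 40) mod 81 = 10 — no discrepancy.
Step 3: x = (26*10 + 40) mod 81 = 57 — same as recorded.
Step 4: x = (26*57 + 40) mod 81 = 64 — confirmed correct.
Step 5: x = (26*64 + 40) mod 81 = 3 — same as recorded.
Step 6: x = (26*3 + 40) mod 81 = 37 — verified.
Step 7: x = (26*37 + 40) mod 81 = 30 — no discrepancy.
Step 8: x = (26*30 + 40) mod 81 = 10 — matches.
Step 9: x = (26*10 + 40) mod 81 = 57 — same as recorded.
Step 10: x = (26*57 + 40) mod 81 = 64 — exactly as logged.
Step 11: x = (26*64 + 40) mod 81 = 3 — in agreement.
All entries verified; no error found.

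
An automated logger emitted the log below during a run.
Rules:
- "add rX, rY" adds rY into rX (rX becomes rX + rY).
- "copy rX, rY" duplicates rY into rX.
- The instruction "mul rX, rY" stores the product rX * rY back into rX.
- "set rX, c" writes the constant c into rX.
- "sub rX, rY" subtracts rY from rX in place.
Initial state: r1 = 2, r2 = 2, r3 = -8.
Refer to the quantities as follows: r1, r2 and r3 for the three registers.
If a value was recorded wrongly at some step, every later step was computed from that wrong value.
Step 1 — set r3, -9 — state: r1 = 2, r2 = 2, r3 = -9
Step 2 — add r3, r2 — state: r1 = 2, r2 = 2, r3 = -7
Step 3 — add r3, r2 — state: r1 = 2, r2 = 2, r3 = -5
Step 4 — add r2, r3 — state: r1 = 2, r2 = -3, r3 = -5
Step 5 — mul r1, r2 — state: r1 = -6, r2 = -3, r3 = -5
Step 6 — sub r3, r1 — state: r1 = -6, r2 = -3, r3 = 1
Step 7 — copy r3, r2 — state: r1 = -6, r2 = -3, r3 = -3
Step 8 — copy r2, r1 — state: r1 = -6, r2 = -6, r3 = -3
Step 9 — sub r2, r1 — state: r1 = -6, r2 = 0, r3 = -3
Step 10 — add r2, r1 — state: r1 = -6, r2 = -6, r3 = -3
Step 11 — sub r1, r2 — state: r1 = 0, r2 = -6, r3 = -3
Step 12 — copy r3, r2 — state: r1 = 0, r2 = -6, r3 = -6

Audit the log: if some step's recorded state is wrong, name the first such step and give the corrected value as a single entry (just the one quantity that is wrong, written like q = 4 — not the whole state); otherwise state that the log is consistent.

Step 1: r3 = -9 — agrees with the log.
Step 2: r3 = -9 + 2 = -7 — matches.
Step 3: r3 = -7 + 2 = -5 — matches.
Step 4: r2 = 2 + -5 = -3 — in agreement.
Step 5: r1 = 2 * -3 = -6 — exactly as logged.
Step 6: r3 = -5 - -6 = 1 — verified.
Step 7: r3 = -3 — agrees with the log.
Step 8: r2 = -6 — consistent with the log.
Step 9: r2 = -6 - -6 = 0 — checks out.
Step 10: r2 = 0 + -6 = -6 — confirmed correct.
Step 11: r1 = -6 - -6 = 0 — verified.
Step 12: r3 = -6 — checks out.
No step deviates from the rules.

no error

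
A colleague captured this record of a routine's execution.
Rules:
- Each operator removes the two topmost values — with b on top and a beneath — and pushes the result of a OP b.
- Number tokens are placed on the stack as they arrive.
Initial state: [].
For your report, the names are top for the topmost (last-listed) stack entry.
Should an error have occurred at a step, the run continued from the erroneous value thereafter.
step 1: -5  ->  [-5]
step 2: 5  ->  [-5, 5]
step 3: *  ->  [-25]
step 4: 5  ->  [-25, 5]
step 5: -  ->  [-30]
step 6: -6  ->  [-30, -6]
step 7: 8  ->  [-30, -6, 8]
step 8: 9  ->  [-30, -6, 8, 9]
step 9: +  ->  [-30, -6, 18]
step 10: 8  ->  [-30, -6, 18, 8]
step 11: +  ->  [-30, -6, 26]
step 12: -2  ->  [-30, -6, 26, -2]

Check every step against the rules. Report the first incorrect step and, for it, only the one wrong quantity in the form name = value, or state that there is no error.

step 9, top = 17

step 1: push -5: top = -5 -> confirmed correct
step 2: push 5: top = 5 -> same as recorded
step 3: -5 * 5 = -25 -> no discrepancy
step 4: push 5: top = 5 -> exactly as logged
step 5: -25 - 5 = -30 -> checks out
step 6: push -6: top = -6 -> no discrepancy
step 7: push 8: top = 8 -> confirmed correct
step 8: push 9: top = 9 -> exactly as logged
step 9: 8 + 9 = 17 -> the recorded entry deviates here
Conclusion: step 9 carries the first error; the entry should be top = 17.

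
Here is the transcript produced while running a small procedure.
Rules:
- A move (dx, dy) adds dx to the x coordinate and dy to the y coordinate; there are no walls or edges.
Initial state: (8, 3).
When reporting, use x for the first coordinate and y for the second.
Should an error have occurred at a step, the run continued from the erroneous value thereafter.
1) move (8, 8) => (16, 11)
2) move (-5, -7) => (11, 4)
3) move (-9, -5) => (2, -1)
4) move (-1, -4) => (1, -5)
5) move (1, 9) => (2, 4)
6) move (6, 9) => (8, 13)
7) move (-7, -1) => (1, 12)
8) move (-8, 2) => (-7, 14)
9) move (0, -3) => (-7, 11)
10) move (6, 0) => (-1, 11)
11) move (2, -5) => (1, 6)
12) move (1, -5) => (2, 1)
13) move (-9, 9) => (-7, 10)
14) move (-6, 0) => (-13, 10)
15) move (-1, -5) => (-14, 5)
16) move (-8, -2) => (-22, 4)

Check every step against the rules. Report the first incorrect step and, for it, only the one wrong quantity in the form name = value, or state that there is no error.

Recomputing the run from the initial state:
step 1: x = 16, y = 11
step 2: x = 11, y = 4
step 3: x = 2, y = -1
step 4: x = 1, y = -5
step 5: x = 2, y = 4
step 6: x = 8, y = 13
step 7: x = 1, y = 12
step 8: x = -7, y = 14
step 9: x = -7, y = 11
step 10: x = -1, y = 11
step 11: x = 1, y = 6
step 12: x = 2, y = 1
step 13: x = -7, y = 10
step 14: x = -13, y = 10
step 15: x = -14, y = 5
step 16: x = -22, y = 3
The first disagreement with the transcript is at step 16, where the value should be y = 3.

step 16, y = 3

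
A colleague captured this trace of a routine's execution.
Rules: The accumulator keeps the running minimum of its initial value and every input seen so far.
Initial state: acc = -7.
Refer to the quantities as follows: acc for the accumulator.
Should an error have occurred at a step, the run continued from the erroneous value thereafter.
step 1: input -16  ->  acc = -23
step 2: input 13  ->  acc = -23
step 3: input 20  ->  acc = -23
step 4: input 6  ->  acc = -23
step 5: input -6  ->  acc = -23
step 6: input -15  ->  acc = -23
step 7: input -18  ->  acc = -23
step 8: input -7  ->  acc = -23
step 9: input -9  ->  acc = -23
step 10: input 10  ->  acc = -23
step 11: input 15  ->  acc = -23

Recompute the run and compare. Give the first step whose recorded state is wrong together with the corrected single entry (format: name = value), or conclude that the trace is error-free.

step 1, acc = -16

Step 1: acc = min(-7, -16) = -16 — not what was recorded.
The earliest wrong entry is at step 1: it should read acc = -16.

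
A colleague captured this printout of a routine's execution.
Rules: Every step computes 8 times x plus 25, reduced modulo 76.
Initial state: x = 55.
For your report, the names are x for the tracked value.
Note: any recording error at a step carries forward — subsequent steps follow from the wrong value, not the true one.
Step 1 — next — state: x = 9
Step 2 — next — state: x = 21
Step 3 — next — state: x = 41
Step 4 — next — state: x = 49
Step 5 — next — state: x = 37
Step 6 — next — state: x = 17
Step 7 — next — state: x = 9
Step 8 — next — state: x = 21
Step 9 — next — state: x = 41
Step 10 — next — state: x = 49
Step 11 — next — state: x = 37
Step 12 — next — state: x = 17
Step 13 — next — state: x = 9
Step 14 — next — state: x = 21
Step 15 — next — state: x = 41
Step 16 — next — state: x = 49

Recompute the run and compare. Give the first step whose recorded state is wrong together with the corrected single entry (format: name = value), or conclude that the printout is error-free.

no error

step 1: x = (8*55 + 25) mod 76 = 9 -> no discrepancy
step 2: x = (8*9 + 25) mod 76 = 21 -> matches
step 3: x = (8*21 + 25) mod 76 = 41 -> verified
step 4: x = (8*41 + 25) mod 76 = 49 -> checks out
step 5: x = (8*49 + 25) mod 76 = 37 -> checks out
step 6: x = (8*37 + 25) mod 76 = 17 -> matches
step 7: x = (8*17 + 25) mod 76 = 9 -> in agreement
step 8: x = (8*9 + 25) mod 76 = 21 -> exactly as logged
step 9: x = (8*21 + 25) mod 76 = 41 -> checks out
step 10: x = (8*41 + 25) mod 76 = 49 -> in agreement
step 11: x = (8*49 + 25) mod 76 = 37 -> exactly as logged
step 12: x = (8*37 + 25) mod 76 = 17 -> no discrepancy
step 13: x = (8*17 + 25) mod 76 = 9 -> in agreement
step 14: x = (8*9 + 25) mod 76 = 21 -> matches
step 15: x = (8*21 + 25) mod 76 = 41 -> no discrepancy
step 16: x = (8*41 + 25) mod 76 = 49 -> in agreement
The whole run recomputes cleanly — no discrepancies.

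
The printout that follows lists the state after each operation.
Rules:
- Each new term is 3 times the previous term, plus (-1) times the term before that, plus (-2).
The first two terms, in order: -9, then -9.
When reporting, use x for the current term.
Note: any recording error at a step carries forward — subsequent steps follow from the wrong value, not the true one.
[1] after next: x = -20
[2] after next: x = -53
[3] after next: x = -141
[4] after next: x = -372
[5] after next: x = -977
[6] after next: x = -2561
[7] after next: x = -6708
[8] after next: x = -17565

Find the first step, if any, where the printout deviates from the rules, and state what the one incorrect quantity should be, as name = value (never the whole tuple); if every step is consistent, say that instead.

Recomputing the run from the initial state:
step 1: x = -20
step 2: x = -53
step 3: x = -141
step 4: x = -372
step 5: x = -977
step 6: x = -2561
step 7: x = -6708
step 8: x = -17565
This matches the printout at every step.

no error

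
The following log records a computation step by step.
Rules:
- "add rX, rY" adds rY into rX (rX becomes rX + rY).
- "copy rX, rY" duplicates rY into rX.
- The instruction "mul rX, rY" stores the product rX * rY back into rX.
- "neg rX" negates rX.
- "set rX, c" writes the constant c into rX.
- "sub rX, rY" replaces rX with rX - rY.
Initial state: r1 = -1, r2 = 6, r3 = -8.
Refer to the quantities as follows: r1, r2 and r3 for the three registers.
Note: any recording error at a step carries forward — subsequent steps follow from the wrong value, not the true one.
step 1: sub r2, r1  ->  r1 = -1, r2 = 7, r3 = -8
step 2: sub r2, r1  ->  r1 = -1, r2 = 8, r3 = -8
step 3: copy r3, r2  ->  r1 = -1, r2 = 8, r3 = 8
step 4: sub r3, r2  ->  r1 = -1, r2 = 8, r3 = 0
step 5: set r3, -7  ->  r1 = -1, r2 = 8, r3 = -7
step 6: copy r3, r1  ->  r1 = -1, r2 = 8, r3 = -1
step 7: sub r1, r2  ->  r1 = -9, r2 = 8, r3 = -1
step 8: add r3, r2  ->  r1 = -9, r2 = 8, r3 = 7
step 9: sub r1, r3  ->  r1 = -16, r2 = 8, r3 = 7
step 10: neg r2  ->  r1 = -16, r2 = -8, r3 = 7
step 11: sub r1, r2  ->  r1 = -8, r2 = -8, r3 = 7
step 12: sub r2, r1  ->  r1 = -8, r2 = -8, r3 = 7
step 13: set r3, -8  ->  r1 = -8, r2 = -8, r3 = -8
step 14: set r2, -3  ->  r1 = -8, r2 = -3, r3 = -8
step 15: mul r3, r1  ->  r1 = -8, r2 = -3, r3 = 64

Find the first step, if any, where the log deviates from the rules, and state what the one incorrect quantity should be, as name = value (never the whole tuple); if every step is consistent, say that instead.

1. r2 = 6 - -1 = 7 (checks out)
2. r2 = 7 - -1 = 8 (in agreement)
3. r3 = 8 (checks out)
4. r3 = 8 - 8 = 0 (verified)
5. r3 = -7 (agrees with the log)
6. r3 = -1 (checks out)
7. r1 = -1 - 8 = -9 (confirmed correct)
8. r3 = -1 + 8 = 7 (no discrepancy)
9. r1 = -9 - 7 = -16 (verified)
10. r2 = -(8) = -8 (no discrepancy)
11. r1 = -16 - -8 = -8 (in agreement)
12. r2 = -8 - -8 = 0 (the log has a different value)
First incorrect step: 12; the correct value is r2 = 0.

step 12, r2 = 0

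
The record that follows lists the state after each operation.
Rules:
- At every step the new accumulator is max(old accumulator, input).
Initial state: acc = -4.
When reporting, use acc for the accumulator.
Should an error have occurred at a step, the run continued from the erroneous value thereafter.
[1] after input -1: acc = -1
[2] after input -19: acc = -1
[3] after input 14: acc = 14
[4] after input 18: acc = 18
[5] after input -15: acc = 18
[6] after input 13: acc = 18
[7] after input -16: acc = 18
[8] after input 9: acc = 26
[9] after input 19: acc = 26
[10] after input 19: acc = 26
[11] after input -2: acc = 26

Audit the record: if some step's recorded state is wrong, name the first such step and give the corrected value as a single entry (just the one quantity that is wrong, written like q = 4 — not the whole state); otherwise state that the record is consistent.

step 8, acc = 18

Recomputing the run from the initial state:
step 1: acc = -1
step 2: acc = -1
step 3: acc = 14
step 4: acc = 18
step 5: acc = 18
step 6: acc = 18
step 7: acc = 18
step 8: acc = 18
step 9: acc = 19
step 10: acc = 19
step 11: acc = 19
The first disagreement with the record is at step 8, where the value should be acc = 18.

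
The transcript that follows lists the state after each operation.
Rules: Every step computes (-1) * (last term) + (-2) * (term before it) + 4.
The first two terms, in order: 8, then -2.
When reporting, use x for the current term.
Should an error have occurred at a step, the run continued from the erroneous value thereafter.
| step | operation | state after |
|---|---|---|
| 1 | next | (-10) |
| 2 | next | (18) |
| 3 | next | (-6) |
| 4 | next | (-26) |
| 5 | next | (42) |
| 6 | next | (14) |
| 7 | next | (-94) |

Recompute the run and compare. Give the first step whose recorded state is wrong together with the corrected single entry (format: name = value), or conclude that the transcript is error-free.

step 3, x = 6

Step 1: x = -1*(-2) + (-2)*(8) + (4) = -10 — in agreement.
Step 2: x = -1*(-10) + (-2)*(-2) + (4) = 18 — consistent with the transcript.
Step 3: x = -1*(18) + (-2)*(-10) + (4) = 6 — this is not what the transcript shows.
First deviation found at step 3; the corrected entry is x = 6.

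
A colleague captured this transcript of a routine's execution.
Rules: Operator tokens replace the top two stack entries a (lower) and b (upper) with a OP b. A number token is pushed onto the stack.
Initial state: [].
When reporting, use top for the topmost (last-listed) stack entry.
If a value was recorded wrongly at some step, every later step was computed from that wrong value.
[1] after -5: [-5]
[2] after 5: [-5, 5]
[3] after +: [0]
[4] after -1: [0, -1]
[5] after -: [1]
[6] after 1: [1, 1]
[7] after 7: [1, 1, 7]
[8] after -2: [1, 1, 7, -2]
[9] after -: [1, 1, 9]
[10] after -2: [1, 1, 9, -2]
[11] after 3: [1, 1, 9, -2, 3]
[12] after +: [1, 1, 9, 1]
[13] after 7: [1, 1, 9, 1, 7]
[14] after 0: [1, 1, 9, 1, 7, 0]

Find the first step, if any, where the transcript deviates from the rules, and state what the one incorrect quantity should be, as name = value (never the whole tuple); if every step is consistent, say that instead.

no error

Recomputing the run from the initial state:
step 1: [-5]
step 2: [-5, 5]
step 3: [0]
step 4: [0, -1]
step 5: [1]
step 6: [1, 1]
step 7: [1, 1, 7]
step 8: [1, 1, 7, -2]
step 9: [1, 1, 9]
step 10: [1, 1, 9, -2]
step 11: [1, 1, 9, -2, 3]
step 12: [1, 1, 9, 1]
step 13: [1, 1, 9, 1, 7]
step 14: [1, 1, 9, 1, 7, 0]
This matches the transcript at every step.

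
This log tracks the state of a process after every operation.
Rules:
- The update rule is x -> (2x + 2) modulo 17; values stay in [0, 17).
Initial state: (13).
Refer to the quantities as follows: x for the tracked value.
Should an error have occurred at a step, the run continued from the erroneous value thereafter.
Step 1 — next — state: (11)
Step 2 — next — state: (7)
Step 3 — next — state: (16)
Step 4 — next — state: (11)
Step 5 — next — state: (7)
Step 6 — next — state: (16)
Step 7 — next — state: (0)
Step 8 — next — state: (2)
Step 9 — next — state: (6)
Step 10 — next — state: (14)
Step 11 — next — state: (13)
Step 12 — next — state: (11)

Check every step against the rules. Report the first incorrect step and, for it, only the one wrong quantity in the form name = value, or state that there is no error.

step 1: x = (2*13 + 2) mod 17 = 11 -> no discrepancy
step 2: x = (2*11 + 2) mod 17 = 7 -> consistent with the log
step 3: x = (2*7 + 2) mod 17 = 16 -> consistent with the log
step 4: x = (2*16 + 2) mod 17 = 0 -> the entry is off here
Conclusion: step 4 carries the first error; the entry should be x = 0.

step 4, x = 0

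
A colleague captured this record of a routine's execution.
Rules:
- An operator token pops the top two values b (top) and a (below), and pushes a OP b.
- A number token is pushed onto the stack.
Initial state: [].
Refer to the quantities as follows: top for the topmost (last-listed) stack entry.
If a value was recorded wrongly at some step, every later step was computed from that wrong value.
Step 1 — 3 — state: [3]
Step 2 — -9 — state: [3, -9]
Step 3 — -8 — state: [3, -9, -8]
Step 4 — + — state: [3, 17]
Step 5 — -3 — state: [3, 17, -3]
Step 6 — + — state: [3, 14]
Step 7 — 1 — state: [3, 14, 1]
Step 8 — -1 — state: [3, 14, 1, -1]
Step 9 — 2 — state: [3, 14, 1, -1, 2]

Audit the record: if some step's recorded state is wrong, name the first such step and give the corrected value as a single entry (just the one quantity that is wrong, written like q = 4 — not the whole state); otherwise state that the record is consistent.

step 4, top = -17

Recomputing the run from the initial state:
step 1: [3]
step 2: [3, -9]
step 3: [3, -9, -8]
step 4: [3, -17]
step 5: [3, -17, -3]
step 6: [3, -20]
step 7: [3, -20, 1]
step 8: [3, -20, 1, -1]
step 9: [3, -20, 1, -1, 2]
The first disagreement with the record is at step 4, where the value should be top = -17.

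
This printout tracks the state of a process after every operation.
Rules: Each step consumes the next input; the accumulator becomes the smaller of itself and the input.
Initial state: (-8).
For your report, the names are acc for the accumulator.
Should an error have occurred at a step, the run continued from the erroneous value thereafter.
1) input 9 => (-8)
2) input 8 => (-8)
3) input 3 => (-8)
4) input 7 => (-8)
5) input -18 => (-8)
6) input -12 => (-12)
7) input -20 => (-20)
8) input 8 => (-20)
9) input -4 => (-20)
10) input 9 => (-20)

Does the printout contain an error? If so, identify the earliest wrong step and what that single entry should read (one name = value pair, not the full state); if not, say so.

step 5, acc = -18

Recomputing the run from the initial state:
step 1: acc = -8
step 2: acc = -8
step 3: acc = -8
step 4: acc = -8
step 5: acc = -18
step 6: acc = -18
step 7: acc = -20
step 8: acc = -20
step 9: acc = -20
step 10: acc = -20
The first disagreement with the printout is at step 5, where the value should be acc = -18.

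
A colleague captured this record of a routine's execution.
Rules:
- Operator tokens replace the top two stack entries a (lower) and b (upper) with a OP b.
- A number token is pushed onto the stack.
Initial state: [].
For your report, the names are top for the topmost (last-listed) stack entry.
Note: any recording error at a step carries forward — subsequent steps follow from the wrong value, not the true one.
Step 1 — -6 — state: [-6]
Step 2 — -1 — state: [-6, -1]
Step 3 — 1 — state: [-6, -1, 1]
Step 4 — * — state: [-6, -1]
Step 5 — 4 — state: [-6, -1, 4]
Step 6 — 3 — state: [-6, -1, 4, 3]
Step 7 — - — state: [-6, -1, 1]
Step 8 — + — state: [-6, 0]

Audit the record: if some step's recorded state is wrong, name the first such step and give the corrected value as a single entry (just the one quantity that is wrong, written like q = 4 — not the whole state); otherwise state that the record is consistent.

no error

Recomputing the run from the initial state:
step 1: [-6]
step 2: [-6, -1]
step 3: [-6, -1, 1]
step 4: [-6, -1]
step 5: [-6, -1, 4]
step 6: [-6, -1, 4, 3]
step 7: [-6, -1, 1]
step 8: [-6, 0]
This matches the record at every step.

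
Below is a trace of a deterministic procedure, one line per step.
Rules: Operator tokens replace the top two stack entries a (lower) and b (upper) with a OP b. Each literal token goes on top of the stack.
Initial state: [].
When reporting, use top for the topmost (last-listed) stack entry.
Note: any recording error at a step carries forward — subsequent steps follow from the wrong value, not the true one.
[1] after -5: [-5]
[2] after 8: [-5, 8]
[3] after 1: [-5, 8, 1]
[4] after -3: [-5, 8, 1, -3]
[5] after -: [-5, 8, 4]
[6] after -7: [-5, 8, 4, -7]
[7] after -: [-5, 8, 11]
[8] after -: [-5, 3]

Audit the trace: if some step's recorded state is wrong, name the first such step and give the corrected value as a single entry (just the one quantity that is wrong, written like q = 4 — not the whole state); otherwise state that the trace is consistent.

Step 1: push -5: top = -5 — exactly as logged.
Step 2: push 8: top = 8 — checks out.
Step 3: push 1: top = 1 — same as recorded.
Step 4: push -3: top = -3 — same as recorded.
Step 5: 1 - -3 = 4 — same as recorded.
Step 6: push -7: top = -7 — no discrepancy.
Step 7: 4 - -7 = 11 — in agreement.
Step 8: 8 - 11 = -3 — the trace disagrees here.
That makes step 8 the first incorrect line — top = -3 is what it should show.

step 8, top = -3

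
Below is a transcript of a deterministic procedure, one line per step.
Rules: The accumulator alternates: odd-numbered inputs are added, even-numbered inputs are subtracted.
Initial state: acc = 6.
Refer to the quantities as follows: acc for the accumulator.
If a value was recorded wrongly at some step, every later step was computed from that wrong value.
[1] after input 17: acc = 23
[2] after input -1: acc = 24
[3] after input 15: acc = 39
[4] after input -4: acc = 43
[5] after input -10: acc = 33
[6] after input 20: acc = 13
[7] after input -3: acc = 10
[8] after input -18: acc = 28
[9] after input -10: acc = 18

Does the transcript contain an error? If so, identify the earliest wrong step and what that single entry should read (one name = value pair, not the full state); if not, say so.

Recomputing the run from the initial state:
step 1: acc = 23
step 2: acc = 24
step 3: acc = 39
step 4: acc = 43
step 5: acc = 33
step 6: acc = 13
step 7: acc = 10
step 8: acc = 28
step 9: acc = 18
This matches the transcript at every step.

no error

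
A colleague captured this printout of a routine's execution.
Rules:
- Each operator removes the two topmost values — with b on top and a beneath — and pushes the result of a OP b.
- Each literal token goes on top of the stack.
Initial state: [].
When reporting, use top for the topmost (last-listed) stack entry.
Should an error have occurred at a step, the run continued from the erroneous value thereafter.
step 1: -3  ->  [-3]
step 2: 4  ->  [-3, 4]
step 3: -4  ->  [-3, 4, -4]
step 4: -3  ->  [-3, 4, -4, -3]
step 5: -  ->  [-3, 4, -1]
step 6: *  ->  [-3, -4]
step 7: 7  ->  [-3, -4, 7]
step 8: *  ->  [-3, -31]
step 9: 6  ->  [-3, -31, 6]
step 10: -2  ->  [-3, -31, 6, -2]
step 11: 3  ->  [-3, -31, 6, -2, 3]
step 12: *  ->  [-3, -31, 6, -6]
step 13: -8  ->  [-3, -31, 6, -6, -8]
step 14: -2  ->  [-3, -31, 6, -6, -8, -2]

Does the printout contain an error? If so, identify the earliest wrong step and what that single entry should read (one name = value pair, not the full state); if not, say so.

step 1: push -3: top = -3 -> verified
step 2: push 4: top = 4 -> agrees with the printout
step 3: push -4: top = -4 -> exactly as logged
step 4: push -3: top = -3 -> checks out
step 5: -4 - -3 = -1 -> no discrepancy
step 6: 4 * -1 = -4 -> same as recorded
step 7: push 7: top = 7 -> verified
step 8: -4 * 7 = -28 -> the printout disagrees here
Conclusion: step 8 carries the first error; the entry should be top = -28.

step 8, top = -28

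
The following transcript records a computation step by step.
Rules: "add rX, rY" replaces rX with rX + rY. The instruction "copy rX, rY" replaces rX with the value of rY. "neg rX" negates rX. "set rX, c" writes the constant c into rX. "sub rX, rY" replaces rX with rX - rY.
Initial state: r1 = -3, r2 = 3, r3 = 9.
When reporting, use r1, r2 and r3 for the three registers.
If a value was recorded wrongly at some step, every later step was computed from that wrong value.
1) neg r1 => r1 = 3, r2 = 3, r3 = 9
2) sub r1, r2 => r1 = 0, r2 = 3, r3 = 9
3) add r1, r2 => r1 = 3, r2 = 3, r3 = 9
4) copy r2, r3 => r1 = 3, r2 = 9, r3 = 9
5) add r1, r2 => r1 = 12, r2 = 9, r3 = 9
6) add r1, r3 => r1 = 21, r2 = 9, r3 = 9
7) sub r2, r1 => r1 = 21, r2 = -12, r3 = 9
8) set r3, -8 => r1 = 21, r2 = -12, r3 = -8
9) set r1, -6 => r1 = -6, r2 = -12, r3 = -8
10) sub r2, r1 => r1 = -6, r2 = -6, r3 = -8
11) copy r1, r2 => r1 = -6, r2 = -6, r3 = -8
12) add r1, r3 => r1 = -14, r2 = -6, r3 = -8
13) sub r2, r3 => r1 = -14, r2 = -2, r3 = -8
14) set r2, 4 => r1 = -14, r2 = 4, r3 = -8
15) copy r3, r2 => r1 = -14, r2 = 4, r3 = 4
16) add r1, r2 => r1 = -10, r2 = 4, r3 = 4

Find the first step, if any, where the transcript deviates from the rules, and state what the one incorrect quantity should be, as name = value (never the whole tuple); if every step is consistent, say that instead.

Recomputing the run from the initial state:
step 1: r1 = 3, r2 = 3, r3 = 9
step 2: r1 = 0, r2 = 3, r3 = 9
step 3: r1 = 3, r2 = 3, r3 = 9
step 4: r1 = 3, r2 = 9, r3 = 9
step 5: r1 = 12, r2 = 9, r3 = 9
step 6: r1 = 21, r2 = 9, r3 = 9
step 7: r1 = 21, r2 = -12, r3 = 9
step 8: r1 = 21, r2 = -12, r3 = -8
step 9: r1 = -6, r2 = -12, r3 = -8
step 10: r1 = -6, r2 = -6, r3 = -8
step 11: r1 = -6, r2 = -6, r3 = -8
step 12: r1 = -14, r2 = -6, r3 = -8
step 13: r1 = -14, r2 = 2, r3 = -8
step 14: r1 = -14, r2 = 4, r3 = -8
step 15: r1 = -14, r2 = 4, r3 = 4
step 16: r1 = -10, r2 = 4, r3 = 4
The first disagreement with the transcript is at step 13, where the value should be r2 = 2.

step 13, r2 = 2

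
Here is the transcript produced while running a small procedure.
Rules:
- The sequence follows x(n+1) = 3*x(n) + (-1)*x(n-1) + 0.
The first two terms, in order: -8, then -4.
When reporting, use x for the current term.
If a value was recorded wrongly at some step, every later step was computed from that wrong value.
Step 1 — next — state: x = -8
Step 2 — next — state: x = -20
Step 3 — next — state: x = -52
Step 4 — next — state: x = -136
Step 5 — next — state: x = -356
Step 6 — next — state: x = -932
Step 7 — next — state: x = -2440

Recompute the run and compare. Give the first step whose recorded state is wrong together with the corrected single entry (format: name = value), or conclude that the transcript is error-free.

step 1, x = -4

Recomputing the run from the initial state:
step 1: x = -4
step 2: x = -8
step 3: x = -20
step 4: x = -52
step 5: x = -136
step 6: x = -356
step 7: x = -932
The first disagreement with the transcript is at step 1, where the value should be x = -4.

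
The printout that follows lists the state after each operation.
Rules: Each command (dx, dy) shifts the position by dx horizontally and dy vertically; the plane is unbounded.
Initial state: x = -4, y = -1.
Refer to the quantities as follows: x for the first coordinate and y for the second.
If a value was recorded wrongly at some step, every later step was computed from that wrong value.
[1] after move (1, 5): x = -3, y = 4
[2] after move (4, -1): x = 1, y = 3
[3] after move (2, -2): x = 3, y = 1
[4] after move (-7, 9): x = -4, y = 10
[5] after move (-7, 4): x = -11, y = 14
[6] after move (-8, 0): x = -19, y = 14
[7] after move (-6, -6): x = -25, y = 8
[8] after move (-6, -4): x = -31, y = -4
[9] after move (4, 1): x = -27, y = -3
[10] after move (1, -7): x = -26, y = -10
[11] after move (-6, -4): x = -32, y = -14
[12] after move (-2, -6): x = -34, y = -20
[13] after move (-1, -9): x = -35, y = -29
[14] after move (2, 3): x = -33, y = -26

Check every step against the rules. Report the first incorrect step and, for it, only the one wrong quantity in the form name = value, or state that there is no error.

Recomputing the run from the initial state:
step 1: x = -3, y = 4
step 2: x = 1, y = 3
step 3: x = 3, y = 1
step 4: x = -4, y = 10
step 5: x = -11, y = 14
step 6: x = -19, y = 14
step 7: x = -25, y = 8
step 8: x = -31, y = 4
step 9: x = -27, y = 5
step 10: x = -26, y = -2
step 11: x = -32, y = -6
step 12: x = -34, y = -12
step 13: x = -35, y = -21
step 14: x = -33, y = -18
The first disagreement with the printout is at step 8, where the value should be y = 4.

step 8, y = 4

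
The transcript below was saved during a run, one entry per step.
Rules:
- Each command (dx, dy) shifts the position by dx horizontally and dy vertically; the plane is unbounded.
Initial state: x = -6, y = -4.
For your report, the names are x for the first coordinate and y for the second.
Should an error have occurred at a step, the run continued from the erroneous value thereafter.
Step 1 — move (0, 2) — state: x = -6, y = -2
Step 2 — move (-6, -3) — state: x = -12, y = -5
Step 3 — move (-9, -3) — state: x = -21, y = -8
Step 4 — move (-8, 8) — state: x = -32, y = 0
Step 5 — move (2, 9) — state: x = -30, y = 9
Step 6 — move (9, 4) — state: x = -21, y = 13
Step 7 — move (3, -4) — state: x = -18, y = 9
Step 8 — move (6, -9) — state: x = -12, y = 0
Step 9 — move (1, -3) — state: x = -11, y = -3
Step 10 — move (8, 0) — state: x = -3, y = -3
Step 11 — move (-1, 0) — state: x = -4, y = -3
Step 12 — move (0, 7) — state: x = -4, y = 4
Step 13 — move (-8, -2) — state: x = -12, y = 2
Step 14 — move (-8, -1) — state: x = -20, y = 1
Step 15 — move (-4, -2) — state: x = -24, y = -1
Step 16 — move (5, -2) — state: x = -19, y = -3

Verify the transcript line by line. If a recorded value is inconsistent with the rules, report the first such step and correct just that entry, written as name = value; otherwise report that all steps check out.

step 4, x = -29

Recomputing the run from the initial state:
step 1: x = -6, y = -2
step 2: x = -12, y = -5
step 3: x = -21, y = -8
step 4: x = -29, y = 0
step 5: x = -27, y = 9
step 6: x = -18, y = 13
step 7: x = -15, y = 9
step 8: x = -9, y = 0
step 9: x = -8, y = -3
step 10: x = 0, y = -3
step 11: x = -1, y = -3
step 12: x = -1, y = 4
step 13: x = -9, y = 2
step 14: x = -17, y = 1
step 15: x = -21, y = -1
step 16: x = -16, y = -3
The first disagreement with the transcript is at step 4, where the value should be x = -29.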